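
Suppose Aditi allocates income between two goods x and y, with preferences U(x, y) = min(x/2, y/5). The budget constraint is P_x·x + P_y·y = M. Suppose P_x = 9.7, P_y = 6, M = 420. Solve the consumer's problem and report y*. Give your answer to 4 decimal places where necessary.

y* = 42.5101

Leontief preferences: the optimum is at the kink where x/2 = y/5, i.e. y = (5/2)·x.
Budget: P_x·x + P_y·(5/2)·x = M, so (2·P_x + 5·P_y)·x = 2·M.
Demand: x*(P_x,P_y,M) = 2·M/(2·P_x + 5·P_y), y* = 5·M/(2·P_x + 5·P_y).
Here 2·9.7 + 5·6 = 49.4, giving y* = 42.5101.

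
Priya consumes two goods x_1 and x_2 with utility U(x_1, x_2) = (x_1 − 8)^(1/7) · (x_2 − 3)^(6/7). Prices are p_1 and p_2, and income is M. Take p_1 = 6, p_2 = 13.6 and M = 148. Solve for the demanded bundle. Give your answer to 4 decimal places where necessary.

After buying the subsistence bundle (8, 3), a share 1/7 of the remaining income goes to x_1: x_1* = 8 + 1/7·(M − 8p_1 − 3p_2)/p_1.
Discretionary income = 148 − 8·6 − 3·13.6 = 59.2; x_1* = 8 + 1/7·59.2/6 = 9.4095; x_2* = 3 + 6/7·59.2/13.6 = 6.7311.

x_1* = 9.4095, x_2* = 6.7311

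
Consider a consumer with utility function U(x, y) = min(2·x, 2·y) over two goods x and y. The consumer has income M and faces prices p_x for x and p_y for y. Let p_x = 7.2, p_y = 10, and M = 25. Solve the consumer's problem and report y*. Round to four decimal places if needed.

y* = 1.4535

With perfect complements, no substitution: consume in ratio x:y = 2:2.
Budget: p_x·x + p_y·x = M, so (2·p_x + 2·p_y)·x = 2·M.
Demand: x*(p_x,p_y,M) = 2·M/(2·p_x + 2·p_y), y* = 2·M/(2·p_x + 2·p_y).
Here 2·7.2 + 2·10 = 34.4, giving y* = 1.4535.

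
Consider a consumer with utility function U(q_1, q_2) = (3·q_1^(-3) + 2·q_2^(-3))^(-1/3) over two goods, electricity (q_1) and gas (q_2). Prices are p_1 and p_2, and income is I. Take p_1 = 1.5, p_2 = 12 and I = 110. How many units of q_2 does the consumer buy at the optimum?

From the CES first-order condition, (3/2)·(q_2/q_1)^(4) = p_1/p_2.
Solve for the ratio: q_2/q_1 = [(2/3)·p_1/p_2]^(0.25).
Substitute q_2 = (q_2/q_1)·q_1 into the budget: q_1* = I/(p_1 + p_2·(q_2/q_1)).
Numerically q_2/q_1 = 0.537285, so q_1* = 110/(1.5 + 12·0.537285) = 13.841 and q_2* = 0.537285·13.841 = 7.4365.

q_2* = 7.4365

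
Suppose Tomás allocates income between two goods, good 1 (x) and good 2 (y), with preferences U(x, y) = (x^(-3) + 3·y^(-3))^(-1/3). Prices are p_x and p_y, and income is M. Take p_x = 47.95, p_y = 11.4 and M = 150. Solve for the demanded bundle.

x* = 2.1603, y* = 4.0715

MRS = MU_x/MU_y = (1/3)·(y/x)^(4). Set equal to p_x/p_y.
Hence y/x = (3·p_x/p_y)^(1/(4)), i.e. raised to the 0.25 power.
Substitute y = (y/x)·x into the budget: x* = M/(p_x + p_y·(y/x)).
Numerically y/x = 1.884739, so x* = 150/(47.95 + 11.4·1.884739) = 2.1603 and y* = 1.884739·2.1603 = 4.0715.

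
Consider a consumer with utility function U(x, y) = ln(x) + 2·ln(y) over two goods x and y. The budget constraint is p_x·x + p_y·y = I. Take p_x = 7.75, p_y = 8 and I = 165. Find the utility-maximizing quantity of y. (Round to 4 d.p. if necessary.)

The MRS is (1/2)·y/x. Set MRS = p_x/p_y.
So p_y·y = 2·p_x·x; combined with the budget, a share 1/3 of income goes to x.
Demand: x*(p_x,p_y,I) = 1/3·I/p_x and y* = 2/3·I/p_y.
At p_x=7.75, p_y=8, I=165: y* = 2/3·165/8 = 13.75.

y* = 13.75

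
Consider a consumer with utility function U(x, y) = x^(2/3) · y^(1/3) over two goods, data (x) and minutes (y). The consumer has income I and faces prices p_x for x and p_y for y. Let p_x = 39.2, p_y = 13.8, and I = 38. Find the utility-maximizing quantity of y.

y* = 0.9179

Tangency: MRS = 2·y/x = p_x/p_y.
So 2/3·p_y·y = 1/3·p_x·x; combined with the budget, a share 2/3 of income goes to x.
Demand: x*(p_x,p_y,I) = 2/3·I/p_x and y* = 1/3·I/p_y.
At p_x=39.2, p_y=13.8, I=38: y* = 1/3·38/13.8 = 0.9179.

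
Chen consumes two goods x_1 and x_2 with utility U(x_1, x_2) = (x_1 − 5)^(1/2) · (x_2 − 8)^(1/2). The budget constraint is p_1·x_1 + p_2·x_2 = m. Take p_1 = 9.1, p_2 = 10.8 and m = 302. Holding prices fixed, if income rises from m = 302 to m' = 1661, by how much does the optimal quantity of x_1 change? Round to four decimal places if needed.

Δx_1* = 74.6703

Substituting into the budget: x_1* = 5 + 0.5·(m − 5·p_1 − 8·p_2)/p_1, and x_2* = 8 + 0.5·(…)/p_2.
Discretionary income = 302 − 5·9.1 − 8·10.8 = 170.1; x_1* = 5 + 0.5·170.1/9.1 = 14.3462.
At m' = 1661: x_1* = 89.0165. Change: 89.0165 − 14.3462 = 74.6703.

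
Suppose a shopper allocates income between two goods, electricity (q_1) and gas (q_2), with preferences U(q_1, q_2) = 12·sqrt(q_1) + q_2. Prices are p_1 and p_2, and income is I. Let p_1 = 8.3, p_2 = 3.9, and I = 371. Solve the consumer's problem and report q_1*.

q_1* = 7.9483

MU_q_1 = 6/√q_1, MU_q_2 = 1. Tangency: 6/√q_1 = p_1/p_2.
Solve: √q_1 = 6·p_2/p_1, so q_1*(p_1,p_2) = (6·p_2/p_1)², and q_2* = (I − p_1·q_1*)/p_2.
Plugging in: q_1* = (6·3.9/8.3)² = 7.9483.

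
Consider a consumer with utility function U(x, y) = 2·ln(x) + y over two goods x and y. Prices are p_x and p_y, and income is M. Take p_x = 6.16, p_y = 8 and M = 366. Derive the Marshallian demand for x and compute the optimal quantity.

Set MRS = p_x/p_y: (2/x)/1 = p_x/p_y.
So x*(p_x,p_y) = 2·p_y/p_x, independent of income; and y* = (M − 2·p_y)/p_y.
At the given prices: x* = 2·8/6.16 = 2.5974.

x* = 2.5974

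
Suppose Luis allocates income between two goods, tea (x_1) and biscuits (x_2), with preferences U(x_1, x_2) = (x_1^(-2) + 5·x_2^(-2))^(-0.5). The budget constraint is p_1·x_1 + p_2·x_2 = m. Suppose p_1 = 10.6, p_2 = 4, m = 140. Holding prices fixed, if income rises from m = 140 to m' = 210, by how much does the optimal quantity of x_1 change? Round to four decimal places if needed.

Δx_1* = 3.4886

MRS = MU_x_1/MU_x_2 = (1/5)·(x_2/x_1)^(3). Set equal to p_1/p_2.
Solve for the ratio: x_2/x_1 = [5·p_1/p_2]^(1/3).
With the ratio pinned down, the budget gives x_1* = m/(p_1 + p_2·(x_2/x_1)) and x_2* = (x_2/x_1)·x_1*.
Numerically x_2/x_1 = 2.366312, so x_1* = 140/(10.6 + 4·2.366312) = 6.9772.
At m' = 210: x_1* = 10.4659. Change: 10.4659 − 6.9772 = 3.4886.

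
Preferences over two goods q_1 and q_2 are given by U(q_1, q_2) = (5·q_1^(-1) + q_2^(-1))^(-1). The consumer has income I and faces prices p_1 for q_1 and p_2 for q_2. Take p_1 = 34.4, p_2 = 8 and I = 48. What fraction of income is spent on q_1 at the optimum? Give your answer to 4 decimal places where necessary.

Substitute q_2 = (q_2/q_1)·q_1 into the budget: q_1* = I/(p_1 + p_2·(q_2/q_1)).
Numerically q_2/q_1 = 0.927362, so q_1* = 48/(34.4 + 8·0.927362) = 1.1478 and q_2* = 0.927362·1.1478 = 1.0644.
Expenditure on q_1: 34.4·1.1478 = 39.4845; share = 0.8226.

share on q_1 = 0.8226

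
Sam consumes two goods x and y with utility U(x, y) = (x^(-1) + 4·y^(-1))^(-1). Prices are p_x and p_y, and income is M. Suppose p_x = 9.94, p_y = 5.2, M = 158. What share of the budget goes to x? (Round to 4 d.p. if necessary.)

share on x = 0.4087

Numerically y/x = 2.765168, so x* = 158/(9.94 + 5.2·2.765168) = 6.497 and y* = 2.765168·6.497 = 17.9653.
Expenditure on x: 9.94·6.497 = 64.5803; share = 0.4087.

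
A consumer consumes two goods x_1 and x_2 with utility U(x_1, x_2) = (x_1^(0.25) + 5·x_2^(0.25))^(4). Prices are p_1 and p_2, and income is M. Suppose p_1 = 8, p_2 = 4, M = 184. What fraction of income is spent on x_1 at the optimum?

MRS = MU_x_1/MU_x_2 = (1/5)·(x_2/x_1)^(0.75). Set equal to p_1/p_2.
Solve for the ratio: x_2/x_1 = [5·p_1/p_2]^(4/3).
Substitute x_2 = (x_2/x_1)·x_1 into the budget: x_1* = M/(p_1 + p_2·(x_2/x_1)).
Numerically x_2/x_1 = 21.544347, so x_1* = 184/(8 + 4·21.544347) = 1.9538 and x_2* = 21.544347·1.9538 = 42.0925.
Expenditure on x_1: 8·1.9538 = 15.6301; share = 0.0849.

share on x_1 = 0.0849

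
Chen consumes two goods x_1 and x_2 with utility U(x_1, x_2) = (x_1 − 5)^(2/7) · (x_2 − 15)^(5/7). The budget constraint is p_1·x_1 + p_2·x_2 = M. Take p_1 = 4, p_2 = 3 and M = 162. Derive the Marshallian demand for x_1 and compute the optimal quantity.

This is Cobb-Douglas in (x_1−5, x_2−15): tangency gives 2/7·p_2·(x_2−15) = 5/7·p_1·(x_1−5).
After buying the subsistence bundle (5, 15), a share 2/7 of the remaining income goes to x_1: x_1* = 5 + 2/7·(M − 5p_1 − 15p_2)/p_1.
Discretionary income = 162 − 5·4 − 15·3 = 97; x_1* = 5 + 2/7·97/4 = 11.9286.

x_1* = 11.9286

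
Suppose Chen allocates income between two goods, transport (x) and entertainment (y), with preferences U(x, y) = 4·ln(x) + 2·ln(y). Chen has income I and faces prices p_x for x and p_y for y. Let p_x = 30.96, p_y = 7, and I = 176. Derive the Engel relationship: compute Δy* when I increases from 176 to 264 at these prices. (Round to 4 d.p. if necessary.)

Tangency: MRS = 2·y/x = p_x/p_y.
Rearranging, p_y·y = (1/2)·p_x·x. Substituting into the budget gives p_x·x·(1 + (1/2)) = I.
Demand: x*(p_x,p_y,I) = 2/3·I/p_x and y* = 1/3·I/p_y.
At p_x=30.96, p_y=7, I=176: y* = 1/3·176/7 = 8.381.
At I' = 264: y* = 12.5714. Change: 12.5714 − 8.381 = 4.1905.

Δy* = 4.1905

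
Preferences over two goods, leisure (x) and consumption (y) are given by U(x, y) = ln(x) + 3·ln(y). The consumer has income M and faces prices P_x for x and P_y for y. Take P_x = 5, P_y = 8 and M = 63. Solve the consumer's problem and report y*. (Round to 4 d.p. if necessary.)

y* = 5.9062

The MRS is (1/3)·y/x. Set MRS = P_x/P_y.
Rearranging, P_y·y = 3·P_x·x. Substituting into the budget gives P_x·x·(1 + 3) = M.
Demand: x*(P_x,P_y,M) = 0.25·M/P_x and y* = 0.75·M/P_y.
At P_x=5, P_y=8, M=63: y* = 0.75·63/8 = 5.9062.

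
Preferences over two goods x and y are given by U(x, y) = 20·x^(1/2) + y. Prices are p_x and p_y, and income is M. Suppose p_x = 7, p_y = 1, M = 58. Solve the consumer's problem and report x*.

MU_x = 10/√x, MU_y = 1. Tangency: 10/√x = p_x/p_y.
Thus x* = (10·p_y/p_x)² — independent of M — with the rest of income spent on y.
Plugging in: x* = (10·1/7)² = 2.0408.

x* = 2.0408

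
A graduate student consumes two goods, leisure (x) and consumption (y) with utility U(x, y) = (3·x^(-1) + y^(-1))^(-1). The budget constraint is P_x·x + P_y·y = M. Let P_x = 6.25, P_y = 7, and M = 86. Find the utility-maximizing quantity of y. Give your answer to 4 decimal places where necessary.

y* = 4.6596

MU_x ∝ 3·x^(-2), MU_y ∝ y^(-2), so MRS = 3·(y/x)^(2) = P_x/P_y.
Hence y/x = ((1/3)·P_x/P_y)^(1/(2)), i.e. raised to the 0.5 power.
Substitute y = (y/x)·x into the budget: x* = M/(P_x + P_y·(y/x)).
Numerically y/x = 0.545545, so x* = 86/(6.25 + 7·0.545545) = 8.5412 and y* = 0.545545·8.5412 = 4.6596.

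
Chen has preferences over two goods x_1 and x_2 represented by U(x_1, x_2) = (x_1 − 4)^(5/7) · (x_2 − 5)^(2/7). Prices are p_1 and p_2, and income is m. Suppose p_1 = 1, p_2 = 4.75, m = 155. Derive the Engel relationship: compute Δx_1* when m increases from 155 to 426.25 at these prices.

This is Cobb-Douglas in (x_1−4, x_2−5): tangency gives 5/7·p_2·(x_2−5) = 2/7·p_1·(x_1−4).
After buying the subsistence bundle (4, 5), a share 5/7 of the remaining income goes to x_1: x_1* = 4 + 5/7·(m − 4p_1 − 5p_2)/p_1.
Discretionary income = 155 − 4·1 − 5·4.75 = 127.25; x_1* = 4 + 5/7·127.25/1 = 94.8929.
At m' = 426.25: x_1* = 288.6429. Change: 288.6429 − 94.8929 = 193.75.

Δx_1* = 193.75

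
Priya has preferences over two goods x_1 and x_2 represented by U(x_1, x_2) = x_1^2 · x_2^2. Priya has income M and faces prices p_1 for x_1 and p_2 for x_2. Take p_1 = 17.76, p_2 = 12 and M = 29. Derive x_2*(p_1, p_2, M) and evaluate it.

x_2* = 1.2083

MU_x_1/MU_x_2 = (2·x_2)/(2·x_1); tangency sets this equal to p_1/p_2.
So 2·p_2·x_2 = 2·p_1·x_1; combined with the budget, a share 0.5 of income goes to x_1.
Demand: x_1*(p_1,p_2,M) = 0.5·M/p_1 and x_2* = 0.5·M/p_2.
At p_1=17.76, p_2=12, M=29: x_2* = 0.5·29/12 = 1.2083.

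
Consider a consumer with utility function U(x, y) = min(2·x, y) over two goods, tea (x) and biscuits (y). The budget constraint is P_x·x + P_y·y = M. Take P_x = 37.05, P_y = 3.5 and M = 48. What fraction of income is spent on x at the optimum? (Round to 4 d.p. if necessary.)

Leontief preferences: the optimum is at the kink where x/1 = y/2, i.e. y = 2·x.
Budget: P_x·x + P_y·2·x = M, so (P_x + 2·P_y)·x = M.
Demand: x*(P_x,P_y,M) = M/(P_x + 2·P_y), y* = 2·M/(P_x + 2·P_y).
Here 37.05 + 2·3.5 = 44.05, giving x* = 1.0897 and y* = 2.1793.
Expenditure on x: 37.05·1.0897 = 40.3723; share = 0.8411.

share on x = 0.8411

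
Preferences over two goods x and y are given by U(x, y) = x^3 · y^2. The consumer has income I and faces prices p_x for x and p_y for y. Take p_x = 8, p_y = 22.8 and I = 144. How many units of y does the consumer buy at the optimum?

MU_x/MU_y = (3·y)/(2·x); tangency sets this equal to p_x/p_y.
Rearranging, p_y·y = (2/3)·p_x·x. Substituting into the budget gives p_x·x·(1 + (2/3)) = I.
Demand: x*(p_x,p_y,I) = 0.6·I/p_x and y* = 0.4·I/p_y.
At p_x=8, p_y=22.8, I=144: y* = 0.4·144/22.8 = 2.5263.

y* = 2.5263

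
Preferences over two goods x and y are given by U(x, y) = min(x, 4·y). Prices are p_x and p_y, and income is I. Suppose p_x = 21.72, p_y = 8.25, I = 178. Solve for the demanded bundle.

With perfect complements, no substitution: consume in ratio x:y = 4:1.
Budget: p_x·x + p_y·(1/4)·x = I, so (4·p_x + p_y)·x = 4·I.
Demand: x*(p_x,p_y,I) = 4·I/(4·p_x + p_y), y* = I/(4·p_x + p_y).
Here 4·21.72 + 8.25 = 95.13, giving x* = 7.4845 and y* = 1.8711.

x* = 7.4845, y* = 1.8711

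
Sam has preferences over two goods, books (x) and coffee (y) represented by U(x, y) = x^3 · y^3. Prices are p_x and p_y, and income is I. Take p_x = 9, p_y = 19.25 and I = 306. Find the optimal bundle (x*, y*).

The MRS is y/x. Set MRS = p_x/p_y.
Rearranging, p_y·y = p_x·x. Substituting into the budget gives p_x·x·(1 + 1) = I.
Demand: x*(p_x,p_y,I) = 0.5·I/p_x and y* = 0.5·I/p_y.
At p_x=9, p_y=19.25, I=306: x* = 0.5·306/9 = 17, y* = 7.9481.

x* = 17, y* = 7.9481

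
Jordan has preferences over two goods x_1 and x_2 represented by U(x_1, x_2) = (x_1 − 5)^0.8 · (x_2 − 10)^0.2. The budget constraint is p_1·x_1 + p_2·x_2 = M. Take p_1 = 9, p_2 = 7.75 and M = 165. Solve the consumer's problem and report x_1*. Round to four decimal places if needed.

x_1* = 8.7778

Discretionary income = 165 − 5·9 − 10·7.75 = 42.5; x_1* = 5 + 0.8·42.5/9 = 8.7778.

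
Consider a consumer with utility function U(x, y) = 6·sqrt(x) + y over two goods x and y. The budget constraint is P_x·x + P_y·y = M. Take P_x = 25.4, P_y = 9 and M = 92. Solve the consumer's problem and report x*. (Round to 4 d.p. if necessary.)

x* = 1.13

MU_x = 3/√x, MU_y = 1. Tangency: 3/√x = P_x/P_y.
Solve: √x = 3·P_y/P_x, so x*(P_x,P_y) = (3·P_y/P_x)², and y* = (M − P_x·x*)/P_y.
Plugging in: x* = (3·9/25.4)² = 1.13.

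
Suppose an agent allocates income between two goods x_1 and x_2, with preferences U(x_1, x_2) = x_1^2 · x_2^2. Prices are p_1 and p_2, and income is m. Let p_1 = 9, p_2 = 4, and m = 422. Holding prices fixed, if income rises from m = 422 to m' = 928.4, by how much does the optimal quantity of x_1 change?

Tangency: MRS = x_2/x_1 = p_1/p_2.
So 2·p_2·x_2 = 2·p_1·x_1; combined with the budget, a share 0.5 of income goes to x_1.
Demand: x_1*(p_1,p_2,m) = 0.5·m/p_1 and x_2* = 0.5·m/p_2.
At p_1=9, p_2=4, m=422: x_1* = 0.5·422/9 = 23.4444.
At m' = 928.4: x_1* = 51.5778. Change: 51.5778 − 23.4444 = 28.1333.

Δx_1* = 28.1333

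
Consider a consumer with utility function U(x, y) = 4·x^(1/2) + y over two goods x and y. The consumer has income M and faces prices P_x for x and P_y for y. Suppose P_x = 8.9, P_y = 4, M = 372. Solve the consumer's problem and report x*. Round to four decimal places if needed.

x* = 0.808

Set MRS = P_x/P_y: 2·x^(−1/2) = P_x/P_y.
Solve: √x = 2·P_y/P_x, so x*(P_x,P_y) = (2·P_y/P_x)², and y* = (M − P_x·x*)/P_y.
Plugging in: x* = (2·4/8.9)² = 0.808.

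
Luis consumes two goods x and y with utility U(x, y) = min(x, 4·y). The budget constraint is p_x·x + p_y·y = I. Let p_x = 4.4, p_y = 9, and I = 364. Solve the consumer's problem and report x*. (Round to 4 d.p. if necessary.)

With perfect complements, no substitution: consume in ratio x:y = 4:1.
Budget: p_x·x + p_y·(1/4)·x = I, so (4·p_x + p_y)·x = 4·I.
Demand: x*(p_x,p_y,I) = 4·I/(4·p_x + p_y), y* = I/(4·p_x + p_y).
Here 4·4.4 + 9 = 26.6, giving x* = 54.7368.

x* = 54.7368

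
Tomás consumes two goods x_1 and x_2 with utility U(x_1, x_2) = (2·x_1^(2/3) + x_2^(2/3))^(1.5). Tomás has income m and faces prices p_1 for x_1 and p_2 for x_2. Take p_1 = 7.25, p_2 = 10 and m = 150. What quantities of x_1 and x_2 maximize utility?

x_1* = 19.4141, x_2* = 0.9248

With the ratio pinned down, the budget gives x_1* = m/(p_1 + p_2·(x_2/x_1)) and x_2* = (x_2/x_1)·x_1*.
Numerically x_2/x_1 = 0.047635, so x_1* = 150/(7.25 + 10·0.047635) = 19.4141 and x_2* = 0.047635·19.4141 = 0.9248.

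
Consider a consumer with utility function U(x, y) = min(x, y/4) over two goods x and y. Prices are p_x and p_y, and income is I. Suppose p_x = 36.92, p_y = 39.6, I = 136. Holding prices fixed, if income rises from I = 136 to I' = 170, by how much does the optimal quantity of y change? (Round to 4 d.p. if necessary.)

Δy* = 0.6963

With perfect complements, no substitution: consume in ratio x:y = 1:4.
Budget: p_x·x + p_y·4·x = I, so (p_x + 4·p_y)·x = I.
Demand: x*(p_x,p_y,I) = I/(p_x + 4·p_y), y* = 4·I/(p_x + 4·p_y).
Here 36.92 + 4·39.6 = 195.32, giving y* = 2.7852.
At I' = 170: y* = 3.4815. Change: 3.4815 − 2.7852 = 0.6963.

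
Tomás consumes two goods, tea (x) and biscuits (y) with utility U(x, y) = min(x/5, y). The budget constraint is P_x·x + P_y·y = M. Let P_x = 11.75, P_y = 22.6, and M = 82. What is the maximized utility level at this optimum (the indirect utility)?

V = 1.008

Leontief preferences: the optimum is at the kink where x/5 = y/1, i.e. y = (1/5)·x.
Budget: P_x·x + P_y·(1/5)·x = M, so (5·P_x + P_y)·x = 5·M.
Demand: x*(P_x,P_y,M) = 5·M/(5·P_x + P_y), y* = M/(5·P_x + P_y).
Here 5·11.75 + 22.6 = 81.35, giving x* = 5.04 and y* = 1.008.
Utility at the optimum: U(5.04, 1.008) = 1.008.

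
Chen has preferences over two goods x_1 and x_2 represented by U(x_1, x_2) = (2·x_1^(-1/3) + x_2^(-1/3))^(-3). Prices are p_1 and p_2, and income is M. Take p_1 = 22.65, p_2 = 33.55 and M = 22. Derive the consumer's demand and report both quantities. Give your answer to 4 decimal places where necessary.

Substitute x_2 = (x_2/x_1)·x_1 into the budget: x_1* = M/(p_1 + p_2·(x_2/x_1)).
Numerically x_2/x_1 = 0.442853, so x_1* = 22/(22.65 + 33.55·0.442853) = 0.5865 and x_2* = 0.442853·0.5865 = 0.2598.

x_1* = 0.5865, x_2* = 0.2598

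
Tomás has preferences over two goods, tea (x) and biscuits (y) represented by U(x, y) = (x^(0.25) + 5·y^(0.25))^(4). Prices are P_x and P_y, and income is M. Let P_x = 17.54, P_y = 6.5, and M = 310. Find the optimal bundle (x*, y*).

From the CES first-order condition, (1/5)·(y/x)^(0.75) = P_x/P_y.
Hence y/x = (5·P_x/P_y)^(1/(0.75)), i.e. raised to the 4/3 power.
Substitute y = (y/x)·x into the budget: x* = M/(P_x + P_y·(y/x)).
Numerically y/x = 32.120452, so x* = 310/(17.54 + 6.5·32.120452) = 1.3697 and y* = 32.120452·1.3697 = 43.9962.

x* = 1.3697, y* = 43.9962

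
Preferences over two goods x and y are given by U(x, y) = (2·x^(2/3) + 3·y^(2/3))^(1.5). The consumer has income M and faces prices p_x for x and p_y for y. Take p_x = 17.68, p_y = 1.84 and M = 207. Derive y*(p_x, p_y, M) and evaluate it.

MRS = MU_x/MU_y = (2/3)·(y/x)^(1/3). Set equal to p_x/p_y.
Solve for the ratio: y/x = [(3/2)·p_x/p_y]^(3).
Substitute y = (y/x)·x into the budget: x* = M/(p_x + p_y·(y/x)).
Numerically y/x = 2994.105439, so x* = 207/(17.68 + 1.84·2994.105439) = 0.0375 and y* = 2994.105439·0.0375 = 112.1401.

y* = 112.1401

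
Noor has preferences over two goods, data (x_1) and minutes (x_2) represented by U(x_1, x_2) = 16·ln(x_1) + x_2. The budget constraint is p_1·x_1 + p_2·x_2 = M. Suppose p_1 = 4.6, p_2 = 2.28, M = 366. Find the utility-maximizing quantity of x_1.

Set MRS = p_1/p_2: (16/x_1)/1 = p_1/p_2.
So x_1*(p_1,p_2) = 16·p_2/p_1, independent of income; and x_2* = (M − 16·p_2)/p_2.
At the given prices: x_1* = 16·2.28/4.6 = 7.9304.

x_1* = 7.9304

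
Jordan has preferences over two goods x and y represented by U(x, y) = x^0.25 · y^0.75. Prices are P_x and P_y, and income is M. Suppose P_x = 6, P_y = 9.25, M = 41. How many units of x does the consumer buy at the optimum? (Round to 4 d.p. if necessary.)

The MRS is (1/3)·y/x. Set MRS = P_x/P_y.
So 0.25·P_y·y = 0.75·P_x·x; combined with the budget, a share 0.25 of income goes to x.
Demand: x*(P_x,P_y,M) = 0.25·M/P_x and y* = 0.75·M/P_y.
At P_x=6, P_y=9.25, M=41: x* = 0.25·41/6 = 1.7083.

x* = 1.7083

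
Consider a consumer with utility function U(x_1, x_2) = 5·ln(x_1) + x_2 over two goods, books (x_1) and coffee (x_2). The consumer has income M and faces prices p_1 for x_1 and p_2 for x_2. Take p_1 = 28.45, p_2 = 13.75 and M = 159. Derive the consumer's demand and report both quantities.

MU_x_1 = 5/x_1, MU_x_2 = 1. Tangency: 5/x_1 = p_1/p_2.
So x_1*(p_1,p_2) = 5·p_2/p_1, independent of income; and x_2* = (M − 5·p_2)/p_2.
At the given prices: x_1* = 5·13.75/28.45 = 2.4165, and x_2* = 6.5636.

x_1* = 2.4165, x_2* = 6.5636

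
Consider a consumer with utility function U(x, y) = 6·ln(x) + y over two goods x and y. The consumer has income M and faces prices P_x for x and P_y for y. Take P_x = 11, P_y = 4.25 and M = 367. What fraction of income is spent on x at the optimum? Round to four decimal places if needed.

Set MRS = P_x/P_y: (6/x)/1 = P_x/P_y.
So x*(P_x,P_y) = 6·P_y/P_x, independent of income; and y* = (M − 6·P_y)/P_y.
At the given prices: x* = 6·4.25/11 = 2.3182, and y* = 80.3529.
Expenditure on x: 11·2.3182 = 25.5; share = 0.0695.

share on x = 0.0695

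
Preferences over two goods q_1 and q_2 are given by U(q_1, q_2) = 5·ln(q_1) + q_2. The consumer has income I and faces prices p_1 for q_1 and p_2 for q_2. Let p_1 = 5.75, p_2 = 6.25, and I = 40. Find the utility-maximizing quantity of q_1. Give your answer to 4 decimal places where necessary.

q_1* = 5.4348

Set MRS = p_1/p_2: (5/q_1)/1 = p_1/p_2.
So q_1*(p_1,p_2) = 5·p_2/p_1, independent of income; and q_2* = (I − 5·p_2)/p_2.
At the given prices: q_1* = 5·6.25/5.75 = 5.4348.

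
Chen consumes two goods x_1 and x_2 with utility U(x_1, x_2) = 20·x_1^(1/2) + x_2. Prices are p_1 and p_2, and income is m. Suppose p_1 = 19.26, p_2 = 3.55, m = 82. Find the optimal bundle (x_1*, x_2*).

MU_x_1 = 10/√x_1, MU_x_2 = 1. Tangency: 10/√x_1 = p_1/p_2.
Thus x_1* = (10·p_2/p_1)² — independent of m — with the rest of income spent on x_2.
Plugging in: x_1* = (10·3.55/19.26)² = 3.3974, x_2* = 4.6666.

x_1* = 3.3974, x_2* = 4.6666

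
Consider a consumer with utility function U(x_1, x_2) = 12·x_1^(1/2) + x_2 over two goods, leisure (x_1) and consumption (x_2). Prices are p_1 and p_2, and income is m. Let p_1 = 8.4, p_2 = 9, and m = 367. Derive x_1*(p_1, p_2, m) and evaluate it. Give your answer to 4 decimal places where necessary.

x_1* = 41.3265

Plugging in: x_1* = (6·9/8.4)² = 41.3265.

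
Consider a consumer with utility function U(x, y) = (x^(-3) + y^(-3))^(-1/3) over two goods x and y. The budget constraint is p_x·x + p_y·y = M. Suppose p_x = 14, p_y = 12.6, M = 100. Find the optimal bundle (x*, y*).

From the CES first-order condition, (y/x)^(4) = p_x/p_y.
Solve for the ratio: y/x = [p_x/p_y]^(0.25).
Substitute y = (y/x)·x into the budget: x* = M/(p_x + p_y·(y/x)).
Numerically y/x = 1.02669, so x* = 100/(14 + 12.6·1.02669) = 3.7125 and y* = 1.02669·3.7125 = 3.8115.

x* = 3.7125, y* = 3.8115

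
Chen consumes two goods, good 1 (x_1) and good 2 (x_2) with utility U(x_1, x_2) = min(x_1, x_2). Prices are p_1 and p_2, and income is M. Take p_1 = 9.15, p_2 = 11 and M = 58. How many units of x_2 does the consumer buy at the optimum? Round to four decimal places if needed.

With perfect complements, no substitution: consume in ratio x_1:x_2 = 1:1.
Budget: p_1·x_1 + p_2·x_1 = M, so (p_1 + p_2)·x_1 = M.
Demand: x_1*(p_1,p_2,M) = M/(p_1 + p_2), x_2* = M/(p_1 + p_2).
Here 9.15 + 11 = 20.15, giving x_2* = 2.8784.

x_2* = 2.8784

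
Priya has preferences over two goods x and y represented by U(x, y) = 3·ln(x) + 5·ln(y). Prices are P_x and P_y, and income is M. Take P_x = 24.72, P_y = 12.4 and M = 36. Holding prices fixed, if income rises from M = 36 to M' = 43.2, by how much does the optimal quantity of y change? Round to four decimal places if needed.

Δy* = 0.3629

Demand: x*(P_x,P_y,M) = 0.375·M/P_x and y* = 0.625·M/P_y.
At P_x=24.72, P_y=12.4, M=36: y* = 0.625·36/12.4 = 1.8145.
At M' = 43.2: y* = 2.1774. Change: 2.1774 − 1.8145 = 0.3629.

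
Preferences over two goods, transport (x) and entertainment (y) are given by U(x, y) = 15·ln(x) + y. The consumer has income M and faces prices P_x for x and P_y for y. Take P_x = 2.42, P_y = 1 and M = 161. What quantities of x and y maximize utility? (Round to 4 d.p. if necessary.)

x* = 6.1983, y* = 146

MU_x = 15/x, MU_y = 1. Tangency: 15/x = P_x/P_y.
So x*(P_x,P_y) = 15·P_y/P_x, independent of income; and y* = (M − 15·P_y)/P_y.
At the given prices: x* = 15·1/2.42 = 6.1983, and y* = 146.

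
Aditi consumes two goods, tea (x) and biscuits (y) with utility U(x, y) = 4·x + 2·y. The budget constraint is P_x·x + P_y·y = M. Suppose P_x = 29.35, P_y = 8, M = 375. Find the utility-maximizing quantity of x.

Linear utility — the consumer picks whichever good has higher MU/price: 4/29.35 = 0.1363 vs 2/8 = 0.25.
y gives more utility per dollar, so spend all income on y: y* = M/P_y, x* = 0.
Numerically: x* = 0, y* = 46.875.

x* = 0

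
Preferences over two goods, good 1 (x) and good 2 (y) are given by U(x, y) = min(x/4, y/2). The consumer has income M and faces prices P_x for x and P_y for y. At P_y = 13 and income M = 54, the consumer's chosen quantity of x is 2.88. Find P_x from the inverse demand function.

P_x = 12.25

Leontief preferences: the optimum is at the kink where x/4 = y/2, i.e. y = (1/2)·x.
Budget: P_x·x + P_y·(1/2)·x = M, so (4·P_x + 2·P_y)·x = 4·M.
Demand: x*(P_x,P_y,M) = 4·M/(4·P_x + 2·P_y), y* = 2·M/(4·P_x + 2·P_y).
Set x* = 2.88 in the demand function and solve for P_x: P_x = 12.25.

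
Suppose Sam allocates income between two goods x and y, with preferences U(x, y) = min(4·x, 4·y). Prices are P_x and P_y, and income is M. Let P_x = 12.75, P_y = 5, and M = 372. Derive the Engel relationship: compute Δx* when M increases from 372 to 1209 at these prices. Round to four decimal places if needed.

Leontief preferences: the optimum is at the kink where x/4 = y/4, i.e. y = x.
Budget: P_x·x + P_y·x = M, so (4·P_x + 4·P_y)·x = 4·M.
Demand: x*(P_x,P_y,M) = 4·M/(4·P_x + 4·P_y), y* = 4·M/(4·P_x + 4·P_y).
Here 4·12.75 + 4·5 = 71, giving x* = 20.9577.
At M' = 1209: x* = 68.1127. Change: 68.1127 − 20.9577 = 47.1549.

Δx* = 47.1549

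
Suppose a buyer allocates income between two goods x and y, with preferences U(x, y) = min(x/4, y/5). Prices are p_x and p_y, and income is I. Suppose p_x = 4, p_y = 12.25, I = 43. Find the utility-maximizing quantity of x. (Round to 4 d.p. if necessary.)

With perfect complements, no substitution: consume in ratio x:y = 4:5.
Budget: p_x·x + p_y·(5/4)·x = I, so (4·p_x + 5·p_y)·x = 4·I.
Demand: x*(p_x,p_y,I) = 4·I/(4·p_x + 5·p_y), y* = 5·I/(4·p_x + 5·p_y).
Here 4·4 + 5·12.25 = 77.25, giving x* = 2.2265.

x* = 2.2265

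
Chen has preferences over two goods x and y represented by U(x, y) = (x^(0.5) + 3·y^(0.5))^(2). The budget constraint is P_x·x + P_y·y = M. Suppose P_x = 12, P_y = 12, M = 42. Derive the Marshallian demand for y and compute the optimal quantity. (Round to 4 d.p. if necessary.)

y* = 3.15

Substitute y = (y/x)·x into the budget: x* = M/(P_x + P_y·(y/x)).
Numerically y/x = 9, so x* = 42/(12 + 12·9) = 0.35 and y* = 9·0.35 = 3.15.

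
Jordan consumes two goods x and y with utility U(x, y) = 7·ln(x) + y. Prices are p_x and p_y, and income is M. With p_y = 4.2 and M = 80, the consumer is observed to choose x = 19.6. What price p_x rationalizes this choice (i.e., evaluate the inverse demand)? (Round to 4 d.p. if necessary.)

p_x = 1.5

Set MRS = p_x/p_y: (7/x)/1 = p_x/p_y.
So x*(p_x,p_y) = 7·p_y/p_x, independent of income; and y* = (M − 7·p_y)/p_y.
Set x* = 19.6 in the demand function and solve for p_x: p_x = 1.5.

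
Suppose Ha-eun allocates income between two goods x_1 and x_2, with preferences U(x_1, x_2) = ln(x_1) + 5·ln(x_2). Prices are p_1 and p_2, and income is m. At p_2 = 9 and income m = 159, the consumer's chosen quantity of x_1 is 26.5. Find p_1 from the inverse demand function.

Tangency: MRS = (1/5)·x_2/x_1 = p_1/p_2.
Rearranging, p_2·x_2 = 5·p_1·x_1. Substituting into the budget gives p_1·x_1·(1 + 5) = m.
Demand: x_1*(p_1,p_2,m) = 1/6·m/p_1 and x_2* = 5/6·m/p_2.
Set x_1* = 26.5 in the demand function and solve for p_1: p_1 = 1.

p_1 = 1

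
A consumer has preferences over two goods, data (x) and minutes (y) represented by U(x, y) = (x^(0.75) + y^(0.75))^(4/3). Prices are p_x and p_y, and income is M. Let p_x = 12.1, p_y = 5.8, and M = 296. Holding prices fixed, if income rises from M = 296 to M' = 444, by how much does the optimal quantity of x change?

MU_x ∝ x^(-0.25), MU_y ∝ y^(-0.25), so MRS = (y/x)^(0.25) = p_x/p_y.
Solve for the ratio: y/x = [p_x/p_y]^(4).
With the ratio pinned down, the budget gives x* = M/(p_x + p_y·(y/x)) and y* = (y/x)·x*.
Numerically y/x = 18.94216, so x* = 296/(12.1 + 5.8·18.94216) = 2.4269.
At M' = 444: x* = 3.6404. Change: 3.6404 − 2.4269 = 1.2135.

Δx* = 1.2135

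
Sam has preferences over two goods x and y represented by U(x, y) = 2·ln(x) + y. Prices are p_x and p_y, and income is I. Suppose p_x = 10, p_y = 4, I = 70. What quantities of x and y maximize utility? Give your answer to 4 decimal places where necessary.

Set MRS = p_x/p_y: (2/x)/1 = p_x/p_y.
So x*(p_x,p_y) = 2·p_y/p_x, independent of income; and y* = (I − 2·p_y)/p_y.
At the given prices: x* = 2·4/10 = 0.8, and y* = 15.5.

x* = 0.8, y* = 15.5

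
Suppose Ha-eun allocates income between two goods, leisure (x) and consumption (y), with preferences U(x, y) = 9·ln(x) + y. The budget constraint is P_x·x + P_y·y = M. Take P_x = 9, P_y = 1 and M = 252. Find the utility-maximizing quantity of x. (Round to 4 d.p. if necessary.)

Set MRS = P_x/P_y: (9/x)/1 = P_x/P_y.
So x*(P_x,P_y) = 9·P_y/P_x, independent of income; and y* = (M − 9·P_y)/P_y.
At the given prices: x* = 9·1/9 = 1.

x* = 1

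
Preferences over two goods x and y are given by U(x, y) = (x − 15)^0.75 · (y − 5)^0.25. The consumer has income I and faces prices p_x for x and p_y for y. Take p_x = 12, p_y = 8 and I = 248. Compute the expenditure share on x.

share on x = 0.8105

Let x' = x−15, y' = y−5. MRS = 3·y'/x' = p_x/p_y.
After buying the subsistence bundle (15, 5), a share 0.75 of the remaining income goes to x: x* = 15 + 0.75·(I − 15p_x − 5p_y)/p_x.
Discretionary income = 248 − 15·12 − 5·8 = 28; x* = 15 + 0.75·28/12 = 16.75; y* = 5 + 0.25·28/8 = 5.875.
Expenditure on x: 12·16.75 = 201; share = 0.8105.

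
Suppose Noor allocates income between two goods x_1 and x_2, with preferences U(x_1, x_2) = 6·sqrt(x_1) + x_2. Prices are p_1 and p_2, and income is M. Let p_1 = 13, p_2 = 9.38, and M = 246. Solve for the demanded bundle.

MU_x_1 = 3/√x_1, MU_x_2 = 1. Tangency: 3/√x_1 = p_1/p_2.
Thus x_1* = (3·p_2/p_1)² — independent of M — with the rest of income spent on x_2.
Plugging in: x_1* = (3·9.38/13)² = 4.6856, x_2* = 19.7322.

x_1* = 4.6856, x_2* = 19.7322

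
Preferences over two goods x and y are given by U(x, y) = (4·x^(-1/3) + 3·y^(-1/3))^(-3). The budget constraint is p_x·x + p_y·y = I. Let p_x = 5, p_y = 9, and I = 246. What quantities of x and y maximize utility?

MU_x ∝ 4·x^(-4/3), MU_y ∝ 3·y^(-4/3), so MRS = (4/3)·(y/x)^(4/3) = p_x/p_y.
Solve for the ratio: y/x = [(3/4)·p_x/p_y]^(0.75).
Substitute y = (y/x)·x into the budget: x* = I/(p_x + p_y·(y/x)).
Numerically y/x = 0.518611, so x* = 246/(5 + 9·0.518611) = 25.4461 and y* = 0.518611·25.4461 = 13.1966.

x* = 25.4461, y* = 13.1966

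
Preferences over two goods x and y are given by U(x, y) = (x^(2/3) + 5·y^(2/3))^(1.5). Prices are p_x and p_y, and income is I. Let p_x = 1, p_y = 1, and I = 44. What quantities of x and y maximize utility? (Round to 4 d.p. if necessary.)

x* = 0.3492, y* = 43.6508

MRS = MU_x/MU_y = (1/5)·(y/x)^(1/3). Set equal to p_x/p_y.
Hence y/x = (5·p_x/p_y)^(1/(1/3)), i.e. raised to the 3 power.
Substitute y = (y/x)·x into the budget: x* = I/(p_x + p_y·(y/x)).
Numerically y/x = 125, so x* = 44/(1 + 1·125) = 0.3492 and y* = 125·0.3492 = 43.6508.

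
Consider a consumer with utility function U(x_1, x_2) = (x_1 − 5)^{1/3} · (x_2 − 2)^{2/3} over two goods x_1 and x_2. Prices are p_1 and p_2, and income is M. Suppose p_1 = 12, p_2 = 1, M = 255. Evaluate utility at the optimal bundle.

After buying the subsistence bundle (5, 2), a share 1/3 of the remaining income goes to x_1: x_1* = 5 + 1/3·(M − 5p_1 − 2p_2)/p_1.
Discretionary income = 255 − 5·12 − 2·1 = 193; x_1* = 5 + 1/3·193/12 = 10.3611; x_2* = 2 + 2/3·193/1 = 130.6667.
Utility at the optimum: U(10.3611, 130.6667) = 44.6062.

V = 44.6062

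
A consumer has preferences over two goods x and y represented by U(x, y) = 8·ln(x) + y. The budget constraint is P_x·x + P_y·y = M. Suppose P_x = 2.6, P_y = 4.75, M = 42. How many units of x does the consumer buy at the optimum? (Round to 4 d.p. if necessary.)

Set MRS = P_x/P_y: (8/x)/1 = P_x/P_y.
So x*(P_x,P_y) = 8·P_y/P_x, independent of income; and y* = (M − 8·P_y)/P_y.
At the given prices: x* = 8·4.75/2.6 = 14.6154.

x* = 14.6154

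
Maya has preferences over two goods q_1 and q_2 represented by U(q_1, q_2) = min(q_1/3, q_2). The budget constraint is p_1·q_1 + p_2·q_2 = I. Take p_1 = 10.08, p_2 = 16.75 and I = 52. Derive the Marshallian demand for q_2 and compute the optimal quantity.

q_2* = 1.1066

Demand: q_1*(p_1,p_2,I) = 3·I/(3·p_1 + p_2), q_2* = I/(3·p_1 + p_2).
Here 3·10.08 + 16.75 = 46.99, giving q_2* = 1.1066.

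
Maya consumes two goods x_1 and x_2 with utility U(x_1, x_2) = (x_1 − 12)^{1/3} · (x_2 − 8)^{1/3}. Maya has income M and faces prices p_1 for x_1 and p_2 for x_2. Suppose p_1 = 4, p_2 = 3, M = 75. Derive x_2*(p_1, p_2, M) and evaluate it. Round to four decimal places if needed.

Substituting into the budget: x_1* = 12 + 0.5·(M − 12·p_1 − 8·p_2)/p_1, and x_2* = 8 + 0.5·(…)/p_2.
Discretionary income = 75 − 12·4 − 8·3 = 3; x_2* = 8 + 0.5·3/3 = 8.5.

x_2* = 8.5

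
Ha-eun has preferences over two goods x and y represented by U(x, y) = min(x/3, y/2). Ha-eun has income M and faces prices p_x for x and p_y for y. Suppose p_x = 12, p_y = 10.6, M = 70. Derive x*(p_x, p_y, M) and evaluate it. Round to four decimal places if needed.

Leontief preferences: the optimum is at the kink where x/3 = y/2, i.e. y = (2/3)·x.
Budget: p_x·x + p_y·(2/3)·x = M, so (3·p_x + 2·p_y)·x = 3·M.
Demand: x*(p_x,p_y,M) = 3·M/(3·p_x + 2·p_y), y* = 2·M/(3·p_x + 2·p_y).
Here 3·12 + 2·10.6 = 57.2, giving x* = 3.6713.

x* = 3.6713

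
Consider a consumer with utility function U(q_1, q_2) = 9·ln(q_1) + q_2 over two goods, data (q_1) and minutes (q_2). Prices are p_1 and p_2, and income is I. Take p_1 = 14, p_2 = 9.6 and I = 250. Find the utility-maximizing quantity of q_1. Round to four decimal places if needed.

q_1* = 6.1714

Set MRS = p_1/p_2: (9/q_1)/1 = p_1/p_2.
So q_1*(p_1,p_2) = 9·p_2/p_1, independent of income; and q_2* = (I − 9·p_2)/p_2.
At the given prices: q_1* = 9·9.6/14 = 6.1714.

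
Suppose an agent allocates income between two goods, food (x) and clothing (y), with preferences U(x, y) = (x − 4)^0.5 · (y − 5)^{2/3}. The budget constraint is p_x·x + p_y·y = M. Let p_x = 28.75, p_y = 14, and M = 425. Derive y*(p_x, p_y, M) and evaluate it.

After buying the subsistence bundle (4, 5), a share 3/7 of the remaining income goes to x: x* = 4 + 3/7·(M − 4p_x − 5p_y)/p_x.
Discretionary income = 425 − 4·28.75 − 5·14 = 240; y* = 5 + 4/7·240/14 = 14.7959.

y* = 14.7959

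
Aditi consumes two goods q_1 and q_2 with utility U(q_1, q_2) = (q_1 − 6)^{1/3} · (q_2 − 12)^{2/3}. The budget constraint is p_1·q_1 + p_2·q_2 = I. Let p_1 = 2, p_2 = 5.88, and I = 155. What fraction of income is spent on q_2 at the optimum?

Let q_1' = q_1−6, q_2' = q_2−12. MRS = (1/2)·q_2'/q_1' = p_1/p_2.
After buying the subsistence bundle (6, 12), a share 1/3 of the remaining income goes to q_1: q_1* = 6 + 1/3·(I − 6p_1 − 12p_2)/p_1.
Discretionary income = 155 − 6·2 − 12·5.88 = 72.44; q_1* = 6 + 1/3·72.44/2 = 18.0733; q_2* = 12 + 2/3·72.44/5.88 = 20.2132.
Expenditure on q_2: 5.88·20.2132 = 118.8533; share = 0.7668.

share on q_2 = 0.7668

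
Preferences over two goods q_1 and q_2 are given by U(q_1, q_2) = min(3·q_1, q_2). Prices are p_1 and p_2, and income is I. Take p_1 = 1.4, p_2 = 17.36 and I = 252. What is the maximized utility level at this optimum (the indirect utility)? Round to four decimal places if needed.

V = 14.1361

Leontief preferences: the optimum is at the kink where q_1/1 = q_2/3, i.e. q_2 = 3·q_1.
Budget: p_1·q_1 + p_2·3·q_1 = I, so (p_1 + 3·p_2)·q_1 = I.
Demand: q_1*(p_1,p_2,I) = I/(p_1 + 3·p_2), q_2* = 3·I/(p_1 + 3·p_2).
Here 1.4 + 3·17.36 = 53.48, giving q_1* = 4.712 and q_2* = 14.1361.
Utility at the optimum: U(4.712, 14.1361) = 14.1361.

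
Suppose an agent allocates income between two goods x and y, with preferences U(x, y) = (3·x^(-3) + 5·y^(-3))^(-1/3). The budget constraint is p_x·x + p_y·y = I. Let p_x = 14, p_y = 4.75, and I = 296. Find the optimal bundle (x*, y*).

From the CES first-order condition, (3/5)·(y/x)^(4) = p_x/p_y.
Hence y/x = ((5/3)·p_x/p_y)^(1/(4)), i.e. raised to the 0.25 power.
With the ratio pinned down, the budget gives x* = I/(p_x + p_y·(y/x)) and y* = (y/x)·x*.
Numerically y/x = 1.488747, so x* = 296/(14 + 4.75·1.488747) = 14.0474 and y* = 1.488747·14.0474 = 20.913.

x* = 14.0474, y* = 20.913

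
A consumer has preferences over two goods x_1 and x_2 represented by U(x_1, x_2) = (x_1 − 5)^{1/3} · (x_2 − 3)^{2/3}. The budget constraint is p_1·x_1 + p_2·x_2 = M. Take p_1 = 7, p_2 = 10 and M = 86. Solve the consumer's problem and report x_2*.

x_2* = 4.4

Let x_1' = x_1−5, x_2' = x_2−3. MRS = (1/2)·x_2'/x_1' = p_1/p_2.
Substituting into the budget: x_1* = 5 + 1/3·(M − 5·p_1 − 3·p_2)/p_1, and x_2* = 3 + 2/3·(…)/p_2.
Discretionary income = 86 − 5·7 − 3·10 = 21; x_2* = 3 + 2/3·21/10 = 4.4.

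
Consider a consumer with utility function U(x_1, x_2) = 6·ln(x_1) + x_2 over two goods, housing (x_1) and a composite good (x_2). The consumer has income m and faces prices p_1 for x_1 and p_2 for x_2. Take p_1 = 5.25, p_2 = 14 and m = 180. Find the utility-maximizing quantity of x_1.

x_1* = 16

MU_x_1 = 6/x_1, MU_x_2 = 1. Tangency: 6/x_1 = p_1/p_2.
So x_1*(p_1,p_2) = 6·p_2/p_1, independent of income; and x_2* = (m − 6·p_2)/p_2.
At the given prices: x_1* = 6·14/5.25 = 16.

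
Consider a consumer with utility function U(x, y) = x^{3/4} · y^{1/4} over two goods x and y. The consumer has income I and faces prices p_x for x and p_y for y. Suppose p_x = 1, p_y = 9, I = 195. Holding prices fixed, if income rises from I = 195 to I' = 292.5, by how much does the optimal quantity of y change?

Δy* = 2.7083

Tangency: MRS = 3·y/x = p_x/p_y.
So 0.75·p_y·y = 0.25·p_x·x; combined with the budget, a share 0.75 of income goes to x.
Demand: x*(p_x,p_y,I) = 0.75·I/p_x and y* = 0.25·I/p_y.
At p_x=1, p_y=9, I=195: y* = 0.25·195/9 = 5.4167.
At I' = 292.5: y* = 8.125. Change: 8.125 − 5.4167 = 2.7083.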